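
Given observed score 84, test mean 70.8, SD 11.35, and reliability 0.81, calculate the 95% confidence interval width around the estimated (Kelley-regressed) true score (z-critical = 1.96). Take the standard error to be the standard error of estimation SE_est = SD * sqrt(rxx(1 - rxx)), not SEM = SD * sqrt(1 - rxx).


True score estimate = 0.81*84 + 0.19*70.8 = 81.492
SE_est = SD * sqrt(rxx * (1 - rxx)) = 11.35 * sqrt(0.81 * 0.19) = 11.35 * sqrt(0.1539) = 4.452615
CI = T_est +/- z * SE_est, so width = 2 * z * SE_est = 2 * 1.96 * 4.452615
Width = 17.4543

17.4543


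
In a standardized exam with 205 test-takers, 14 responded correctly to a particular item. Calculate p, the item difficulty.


Item difficulty p = number correct / total examinees
p = 14 / 205
p = 0.0683

0.0683


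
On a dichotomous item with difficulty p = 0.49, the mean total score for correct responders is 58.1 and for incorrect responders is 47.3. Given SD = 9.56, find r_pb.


q = 1 - p = 0.51
rpb = ((M1 - M0) / SD) * sqrt(p * q)
rpb = ((58.1 - 47.3) / 9.56) * sqrt(0.49 * 0.51)
rpb = 0.5647

0.5647


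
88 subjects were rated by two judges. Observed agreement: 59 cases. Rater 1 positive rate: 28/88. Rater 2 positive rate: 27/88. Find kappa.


P_o = 59/88 = 0.670455
P_e = (28*27 + 60*61) / 7744 = 0.570248
kappa = (P_o - P_e) / (1 - P_e)
kappa = (0.670455 - 0.570248) / (1 - 0.570248)
kappa = 0.2332

0.2332


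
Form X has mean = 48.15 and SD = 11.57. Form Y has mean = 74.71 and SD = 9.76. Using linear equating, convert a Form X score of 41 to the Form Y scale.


slope = SD_Y / SD_X = 9.76 / 11.57 ~ 0.8436
intercept = mean_Y - slope * mean_X = 74.71 - (9.76 / 11.57) * 48.15 ~ 34.0925
Y = slope * X + intercept. To avoid rounding drift from the rounded slope/intercept, evaluate the equivalent form Y = mean_Y + SD_Y * (X - mean_X) / SD_X at full precision:
Y = 74.71 + 9.76 * (41 - 48.15) / 11.57
Y = 74.71 - 9.76 * 7.15 / 11.57
Y = 74.71 - 69.784 / 11.57
Y = 74.71 - 6.0315
Y = 68.6785

68.6785


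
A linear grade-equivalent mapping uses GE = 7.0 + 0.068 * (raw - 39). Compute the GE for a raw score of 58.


raw - median = 58 - 39 = 19
slope * diff = 0.068 * 19 = 1.292
GE = 7.0 + 1.292
GE = 8.292

8.292


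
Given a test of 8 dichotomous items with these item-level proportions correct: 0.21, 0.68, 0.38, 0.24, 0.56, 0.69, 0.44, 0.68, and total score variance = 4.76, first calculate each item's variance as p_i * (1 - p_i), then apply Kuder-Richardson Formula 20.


For each item, compute p_i * q_i:
  Item 1: 0.21 * 0.79 = 0.1659
  Item 2: 0.68 * 0.32 = 0.2176
  Item 3: 0.38 * 0.62 = 0.2356
  Item 4: 0.24 * 0.76 = 0.1824
  Item 5: 0.56 * 0.44 = 0.2464
  Item 6: 0.69 * 0.31 = 0.2139
  Item 7: 0.44 * 0.56 = 0.2464
  Item 8: 0.68 * 0.32 = 0.2176
Sum(p_i * q_i) = 0.1659 + 0.2176 + 0.2356 + 0.1824 + 0.2464 + 0.2139 + 0.2464 + 0.2176 = 1.7258
KR-20 = (k/(k-1)) * (1 - Sum(p_i*q_i) / Var_total)
= (8/7) * (1 - 1.7258/4.76)
= 1.1429 * 0.6374
KR-20 = 0.7285

0.7285


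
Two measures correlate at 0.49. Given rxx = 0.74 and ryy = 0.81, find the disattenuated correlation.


r_corrected = rxy / sqrt(rxx * ryy)
= 0.49 / sqrt(0.74 * 0.81)
= 0.49 / sqrt(0.5994)
= 0.49 / 0.774209
r_corrected = 0.6329

0.6329


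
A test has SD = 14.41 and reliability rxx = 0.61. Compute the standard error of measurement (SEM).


SEM = SD * sqrt(1 - rxx)
SEM = 14.41 * sqrt(1 - 0.61)
SEM = 14.41 * sqrt(0.39) = 14.41 * 0.6245
SEM = 8.999

8.999


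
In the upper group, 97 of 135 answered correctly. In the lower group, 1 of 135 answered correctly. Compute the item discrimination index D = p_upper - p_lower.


p_upper = 97/135 = 0.7185
p_lower = 1/135 = 0.0074
D = 0.7185 - 0.0074 = 0.7111

0.7111


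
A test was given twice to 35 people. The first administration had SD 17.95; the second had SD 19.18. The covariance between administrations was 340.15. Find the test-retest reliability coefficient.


r = cov(X,Y) / (SD_X * SD_Y)
r = 340.15 / (17.95 * 19.18)
r = 340.15 / 344.281
r = 0.988

0.988


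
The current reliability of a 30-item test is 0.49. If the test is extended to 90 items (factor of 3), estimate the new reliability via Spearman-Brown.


r_new = (n * rxx) / (1 + (n-1) * rxx)
r_new = (3 * 0.49) / (1 + 2 * 0.49)
r_new = 1.47 / 1.98
r_new = 0.7424

0.7424


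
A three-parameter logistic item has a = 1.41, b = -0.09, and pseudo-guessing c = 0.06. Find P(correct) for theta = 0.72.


logit = 1.41*(0.72 - -0.09) = 1.1421
P* = 1/(1 + exp(-1.1421)) = 0.7581
P = 0.06 + (1 - 0.06) * 0.7581
P = 0.7726

0.7726


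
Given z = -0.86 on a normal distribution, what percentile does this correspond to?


CDF(z) = 0.5 * (1 + erf(z/sqrt(2)))
erf(-0.6081) = -0.6102
CDF = 0.1949
Percentile rank = 0.1949 * 100 = 19.49

19.49


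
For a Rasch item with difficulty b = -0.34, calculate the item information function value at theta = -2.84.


P = 1/(1+exp(-(-2.84--0.34))) = 0.0759
I = P*(1-P) = 0.0759 * 0.9241
I = 0.0701

0.0701


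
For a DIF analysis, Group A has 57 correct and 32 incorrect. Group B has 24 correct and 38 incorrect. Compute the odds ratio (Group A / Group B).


Odds_A = 57/32 = 1.7812
Odds_B = 24/38 = 0.6316
OR = Odds_A / Odds_B = 1.7812 / 0.6316
Exactly, OR = (57 * 38) / (32 * 24) = 2166 / 768
OR = 2.8203

2.8203


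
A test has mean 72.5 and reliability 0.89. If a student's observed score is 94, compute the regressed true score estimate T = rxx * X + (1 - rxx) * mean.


T_est = rxx * X + (1 - rxx) * mean
T_est = 0.89 * 94 + 0.11 * 72.5
T_est = 83.66 + 7.975
T_est = 91.635

91.635


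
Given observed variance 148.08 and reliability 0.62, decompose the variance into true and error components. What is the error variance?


var_true = rxx * var_obs = 0.62 * 148.08 = 91.8096
var_error = var_obs - var_true
var_error = 148.08 - 91.8096
var_error = 56.2704

56.2704


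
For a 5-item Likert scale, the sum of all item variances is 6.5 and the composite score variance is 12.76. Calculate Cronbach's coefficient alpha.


alpha = (k/(k-1)) * (1 - sum(si^2)/s_total^2)
= (5/4) * (1 - 6.5/12.76)
alpha = 0.6132

0.6132


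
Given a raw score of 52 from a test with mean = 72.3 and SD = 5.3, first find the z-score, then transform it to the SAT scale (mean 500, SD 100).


z = (X - mean) / SD = (52 - 72.3) / 5.3
z = -20.3 / 5.3
z = -3.8302
SAT-scale = SAT = 500 + 100z
Carry z at full precision (z = -20.3 / 5.3) into the conversion:
SAT-scale = 500 + 100 * (-20.3 / 5.3) = 500 + -2030 / 5.3
SAT-scale = 500 + -383.0189
SAT-scale = 116.9811

116.9811


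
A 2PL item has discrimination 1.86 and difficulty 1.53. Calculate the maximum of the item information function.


For 2PL, max info at theta = b = 1.53
I_max = a^2 / 4 = 1.86^2 / 4
= 3.4596 / 4
I_max = 0.8649

0.8649


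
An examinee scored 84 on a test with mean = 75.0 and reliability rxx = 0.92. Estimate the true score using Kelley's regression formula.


T_est = rxx * X + (1 - rxx) * mean
T_est = 0.92 * 84 + 0.08 * 75.0
T_est = 77.28 + 6.0
T_est = 83.28

83.28


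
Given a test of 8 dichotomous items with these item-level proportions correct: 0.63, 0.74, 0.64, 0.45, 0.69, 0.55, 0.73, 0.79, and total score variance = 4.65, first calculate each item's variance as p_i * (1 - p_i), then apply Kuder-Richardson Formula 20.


For each item, compute p_i * q_i:
  Item 1: 0.63 * 0.37 = 0.2331
  Item 2: 0.74 * 0.26 = 0.1924
  Item 3: 0.64 * 0.36 = 0.2304
  Item 4: 0.45 * 0.55 = 0.2475
  Item 5: 0.69 * 0.31 = 0.2139
  Item 6: 0.55 * 0.45 = 0.2475
  Item 7: 0.73 * 0.27 = 0.1971
  Item 8: 0.79 * 0.21 = 0.1659
Sum(p_i * q_i) = 0.2331 + 0.1924 + 0.2304 + 0.2475 + 0.2139 + 0.2475 + 0.1971 + 0.1659 = 1.7278
KR-20 = (k/(k-1)) * (1 - Sum(p_i*q_i) / Var_total)
= (8/7) * (1 - 1.7278/4.65)
= 1.1429 * 0.6284
KR-20 = 0.7182

0.7182


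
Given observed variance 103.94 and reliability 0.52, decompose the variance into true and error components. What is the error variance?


var_true = rxx * var_obs = 0.52 * 103.94 = 54.0488
var_error = var_obs - var_true
var_error = 103.94 - 54.0488
var_error = 49.8912

49.8912


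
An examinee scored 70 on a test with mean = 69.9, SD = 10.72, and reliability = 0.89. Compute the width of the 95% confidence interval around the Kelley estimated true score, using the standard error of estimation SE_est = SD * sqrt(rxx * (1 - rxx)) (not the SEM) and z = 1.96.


True score estimate = 0.89*70 + 0.11*69.9 = 69.989
SE_est = SD * sqrt(rxx * (1 - rxx)) = 10.72 * sqrt(0.89 * 0.11) = 10.72 * sqrt(0.0979) = 3.354178
CI = T_est +/- z * SE_est, so width = 2 * z * SE_est = 2 * 1.96 * 3.354178
Width = 13.1484

13.1484


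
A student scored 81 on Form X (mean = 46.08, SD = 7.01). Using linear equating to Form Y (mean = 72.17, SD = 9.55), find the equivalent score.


slope = SD_Y / SD_X = 9.55 / 7.01 ~ 1.3623
intercept = mean_Y - slope * mean_X = 72.17 - (9.55 / 7.01) * 46.08 ~ 9.3934
Y = slope * X + intercept. To avoid rounding drift from the rounded slope/intercept, evaluate the equivalent form Y = mean_Y + SD_Y * (X - mean_X) / SD_X at full precision:
Y = 72.17 + 9.55 * (81 - 46.08) / 7.01
Y = 72.17 + 9.55 * 34.92 / 7.01
Y = 72.17 + 333.486 / 7.01
Y = 72.17 + 47.5729
Y = 119.7429

119.7429


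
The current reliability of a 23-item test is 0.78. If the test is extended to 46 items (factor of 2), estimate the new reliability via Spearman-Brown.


r_new = (n * rxx) / (1 + (n-1) * rxx)
r_new = (2 * 0.78) / (1 + 1 * 0.78)
r_new = 1.56 / 1.78
r_new = 0.8764

0.8764


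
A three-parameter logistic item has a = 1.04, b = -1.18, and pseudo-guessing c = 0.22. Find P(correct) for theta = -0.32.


logit = 1.04*(-0.32 - -1.18) = 0.8944
P* = 1/(1 + exp(-0.8944)) = 0.7098
P = 0.22 + (1 - 0.22) * 0.7098
P = 0.7736

0.7736


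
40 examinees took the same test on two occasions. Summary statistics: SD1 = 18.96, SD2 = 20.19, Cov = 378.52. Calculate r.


r = cov(X,Y) / (SD_X * SD_Y)
r = 378.52 / (18.96 * 20.19)
r = 378.52 / 382.8024
r = 0.9888

0.9888


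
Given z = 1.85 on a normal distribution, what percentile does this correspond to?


CDF(z) = 0.5 * (1 + erf(z/sqrt(2)))
erf(1.3081) = 0.9357
CDF = 0.9678
Percentile rank = 0.9678 * 100 = 96.78

96.78


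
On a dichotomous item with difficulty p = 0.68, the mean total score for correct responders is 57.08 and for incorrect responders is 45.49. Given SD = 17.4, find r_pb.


q = 1 - p = 0.32
rpb = ((M1 - M0) / SD) * sqrt(p * q)
rpb = ((57.08 - 45.49) / 17.4) * sqrt(0.68 * 0.32)
rpb = 0.3107

0.3107


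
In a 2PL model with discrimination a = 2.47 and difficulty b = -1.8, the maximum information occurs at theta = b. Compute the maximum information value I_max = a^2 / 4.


For 2PL, max info at theta = b = -1.8
I_max = a^2 / 4 = 2.47^2 / 4
= 6.1009 / 4
I_max = 1.5252

1.5252


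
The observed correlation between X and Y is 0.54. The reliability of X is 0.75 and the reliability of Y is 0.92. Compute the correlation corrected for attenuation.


r_corrected = rxy / sqrt(rxx * ryy)
= 0.54 / sqrt(0.75 * 0.92)
= 0.54 / sqrt(0.69)
= 0.54 / 0.830662
r_corrected = 0.6501

0.6501


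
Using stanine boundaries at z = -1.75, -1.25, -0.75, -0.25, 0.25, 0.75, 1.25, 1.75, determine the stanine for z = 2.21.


Stanine boundaries: [-1.75, -1.25, -0.75, -0.25, 0.25, 0.75, 1.25, 1.75]
z = 2.21
Check each boundary:
  z >= -1.75 -> could be stanine 2
  z >= -1.25 -> could be stanine 3
  z >= -0.75 -> could be stanine 4
  z >= -0.25 -> could be stanine 5
  z >= 0.25 -> could be stanine 6
  z >= 0.75 -> could be stanine 7
  z >= 1.25 -> could be stanine 8
  z >= 1.75 -> could be stanine 9
Highest qualifying boundary gives stanine = 9

9


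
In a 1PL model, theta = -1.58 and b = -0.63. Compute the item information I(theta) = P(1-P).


P = 1/(1+exp(-(-1.58--0.63))) = 0.2789
I = P*(1-P) = 0.2789 * 0.7211
I = 0.2011

0.2011


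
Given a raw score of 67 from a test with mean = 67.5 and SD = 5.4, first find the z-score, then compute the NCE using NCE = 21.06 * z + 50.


z = (X - mean) / SD = (67 - 67.5) / 5.4
z = -0.5 / 5.4
z = -0.0926
NCE = NCE = 21.06z + 50
Carry z at full precision (z = -0.5 / 5.4) into the conversion:
NCE = 21.06 * (-0.5 / 5.4) + 50 = -10.53 / 5.4 + 50
NCE = -1.95 + 50
NCE = 48.05

48.05


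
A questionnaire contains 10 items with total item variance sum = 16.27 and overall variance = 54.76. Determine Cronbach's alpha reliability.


alpha = (k/(k-1)) * (1 - sum(si^2)/s_total^2)
= (10/9) * (1 - 16.27/54.76)
alpha = 0.781

0.781


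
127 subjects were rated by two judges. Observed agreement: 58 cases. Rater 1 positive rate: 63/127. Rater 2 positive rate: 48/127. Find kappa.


P_o = 58/127 = 0.456693
P_e = (63*48 + 64*79) / 16129 = 0.500961
kappa = (P_o - P_e) / (1 - P_e)
kappa = (0.456693 - 0.500961) / (1 - 0.500961)
kappa = -0.0887

-0.0887


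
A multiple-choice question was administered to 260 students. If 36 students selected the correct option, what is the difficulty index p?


Item difficulty p = number correct / total examinees
p = 36 / 260
p = 0.1385

0.1385


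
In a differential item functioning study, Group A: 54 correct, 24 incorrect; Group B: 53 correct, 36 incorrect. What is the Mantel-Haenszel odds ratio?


Odds_A = 54/24 = 2.25
Odds_B = 53/36 = 1.4722
OR = Odds_A / Odds_B = 2.25 / 1.4722
Exactly, OR = (54 * 36) / (24 * 53) = 1944 / 1272
OR = 1.5283

1.5283


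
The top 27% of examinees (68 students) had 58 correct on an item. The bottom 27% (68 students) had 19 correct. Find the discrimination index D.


p_upper = 58/68 = 0.8529
p_lower = 19/68 = 0.2794
D = 0.8529 - 0.2794 = 0.5735

0.5735


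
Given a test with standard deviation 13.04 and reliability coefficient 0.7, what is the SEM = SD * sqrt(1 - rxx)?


SEM = SD * sqrt(1 - rxx)
SEM = 13.04 * sqrt(1 - 0.7)
SEM = 13.04 * sqrt(0.3) = 13.04 * 0.547723
SEM = 7.1423

7.1423


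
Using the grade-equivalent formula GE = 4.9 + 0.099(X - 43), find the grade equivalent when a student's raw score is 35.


raw - median = 35 - 43 = -8
slope * diff = 0.099 * -8 = -0.792
GE = 4.9 + -0.792
GE = 4.108

4.108


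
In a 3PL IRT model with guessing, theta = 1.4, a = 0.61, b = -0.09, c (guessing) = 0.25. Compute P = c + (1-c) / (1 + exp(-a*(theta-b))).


logit = 0.61*(1.4 - -0.09) = 0.9089
P* = 1/(1 + exp(-0.9089)) = 0.7128
P = 0.25 + (1 - 0.25) * 0.7128
P = 0.7846

0.7846


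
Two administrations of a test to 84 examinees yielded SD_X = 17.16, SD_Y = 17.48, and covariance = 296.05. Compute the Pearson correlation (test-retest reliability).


r = cov(X,Y) / (SD_X * SD_Y)
r = 296.05 / (17.16 * 17.48)
r = 296.05 / 299.9568
r = 0.987

0.987


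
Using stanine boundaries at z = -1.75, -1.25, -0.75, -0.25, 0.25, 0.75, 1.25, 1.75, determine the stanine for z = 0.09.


Stanine boundaries: [-1.75, -1.25, -0.75, -0.25, 0.25, 0.75, 1.25, 1.75]
z = 0.09
Check each boundary:
  z >= -1.75 -> could be stanine 2
  z >= -1.25 -> could be stanine 3
  z >= -0.75 -> could be stanine 4
  z >= -0.25 -> could be stanine 5
  z < 0.25
  z < 0.75
  z < 1.25
  z < 1.75
Highest qualifying boundary gives stanine = 5

5


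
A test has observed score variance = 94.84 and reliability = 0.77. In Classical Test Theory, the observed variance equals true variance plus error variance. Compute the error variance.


var_true = rxx * var_obs = 0.77 * 94.84 = 73.0268
var_error = var_obs - var_true
var_error = 94.84 - 73.0268
var_error = 21.8132

21.8132


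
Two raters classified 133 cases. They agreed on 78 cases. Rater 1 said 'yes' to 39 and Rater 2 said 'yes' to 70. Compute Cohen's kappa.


P_o = 78/133 = 0.586466
P_e = (39*70 + 94*63) / 17689 = 0.489118
kappa = (P_o - P_e) / (1 - P_e)
kappa = (0.586466 - 0.489118) / (1 - 0.489118)
kappa = 0.1905

0.1905


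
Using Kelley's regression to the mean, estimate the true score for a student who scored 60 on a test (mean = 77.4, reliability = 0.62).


T_est = rxx * X + (1 - rxx) * mean
T_est = 0.62 * 60 + 0.38 * 77.4
T_est = 37.2 + 29.412
T_est = 66.612

66.612


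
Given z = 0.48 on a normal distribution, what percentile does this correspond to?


CDF(z) = 0.5 * (1 + erf(z/sqrt(2)))
erf(0.3394) = 0.3688
CDF = 0.6844
Percentile rank = 0.6844 * 100 = 68.44

68.44


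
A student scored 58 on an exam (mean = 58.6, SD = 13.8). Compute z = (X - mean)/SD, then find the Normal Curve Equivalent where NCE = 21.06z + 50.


z = (X - mean) / SD = (58 - 58.6) / 13.8
z = -0.6 / 13.8
z = -0.0435
NCE = NCE = 21.06z + 50
Carry z at full precision (z = -0.6 / 13.8) into the conversion:
NCE = 21.06 * (-0.6 / 13.8) + 50 = -12.636 / 13.8 + 50
NCE = -0.9157 + 50
NCE = 49.0843

49.0843


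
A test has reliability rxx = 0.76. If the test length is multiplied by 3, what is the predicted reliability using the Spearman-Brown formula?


r_new = (n * rxx) / (1 + (n-1) * rxx)
r_new = (3 * 0.76) / (1 + 2 * 0.76)
r_new = 2.28 / 2.52
r_new = 0.9048

0.9048


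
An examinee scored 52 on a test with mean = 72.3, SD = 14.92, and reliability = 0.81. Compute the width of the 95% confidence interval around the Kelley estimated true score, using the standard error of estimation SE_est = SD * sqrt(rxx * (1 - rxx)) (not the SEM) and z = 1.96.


True score estimate = 0.81*52 + 0.19*72.3 = 55.857
SE_est = SD * sqrt(rxx * (1 - rxx)) = 14.92 * sqrt(0.81 * 0.19) = 14.92 * sqrt(0.1539) = 5.85313
CI = T_est +/- z * SE_est, so width = 2 * z * SE_est = 2 * 1.96 * 5.85313
Width = 22.9443

22.9443


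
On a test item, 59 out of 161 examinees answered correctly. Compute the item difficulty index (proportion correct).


Item difficulty p = number correct / total examinees
p = 59 / 161
p = 0.3665

0.3665


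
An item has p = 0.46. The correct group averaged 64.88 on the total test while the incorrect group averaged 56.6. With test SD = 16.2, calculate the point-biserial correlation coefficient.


q = 1 - p = 0.54
rpb = ((M1 - M0) / SD) * sqrt(p * q)
rpb = ((64.88 - 56.6) / 16.2) * sqrt(0.46 * 0.54)
rpb = 0.2547

0.2547


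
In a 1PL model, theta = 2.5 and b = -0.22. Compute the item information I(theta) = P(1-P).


P = 1/(1+exp(-(2.5--0.22))) = 0.9382
I = P*(1-P) = 0.9382 * 0.0618
I = 0.058

0.058


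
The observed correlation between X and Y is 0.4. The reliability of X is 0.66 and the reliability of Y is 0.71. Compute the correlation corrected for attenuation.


r_corrected = rxy / sqrt(rxx * ryy)
= 0.4 / sqrt(0.66 * 0.71)
= 0.4 / sqrt(0.4686)
= 0.4 / 0.684544
r_corrected = 0.5843

0.5843


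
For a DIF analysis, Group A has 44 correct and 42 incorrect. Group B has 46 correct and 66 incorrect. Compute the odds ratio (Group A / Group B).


Odds_A = 44/42 = 1.0476
Odds_B = 46/66 = 0.697
OR = Odds_A / Odds_B = 1.0476 / 0.697
Exactly, OR = (44 * 66) / (42 * 46) = 2904 / 1932
OR = 1.5031

1.5031


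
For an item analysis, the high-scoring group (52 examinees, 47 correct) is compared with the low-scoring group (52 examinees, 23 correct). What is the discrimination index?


p_upper = 47/52 = 0.9038
p_lower = 23/52 = 0.4423
D = 0.9038 - 0.4423 = 0.4615

0.4615


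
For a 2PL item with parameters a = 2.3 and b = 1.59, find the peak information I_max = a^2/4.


For 2PL, max info at theta = b = 1.59
I_max = a^2 / 4 = 2.3^2 / 4
= 5.29 / 4
I_max = 1.3225

1.3225


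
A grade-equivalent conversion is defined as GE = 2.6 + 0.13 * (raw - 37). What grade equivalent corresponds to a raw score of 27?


raw - median = 27 - 37 = -10
slope * diff = 0.13 * -10 = -1.3
GE = 2.6 + -1.3
GE = 1.3

1.3


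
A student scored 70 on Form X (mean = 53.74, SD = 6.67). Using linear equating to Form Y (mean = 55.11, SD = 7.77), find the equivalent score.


slope = SD_Y / SD_X = 7.77 / 6.67 ~ 1.1649
intercept = mean_Y - slope * mean_X = 55.11 - (7.77 / 6.67) * 53.74 ~ -7.4927
Y = slope * X + intercept. To avoid rounding drift from the rounded slope/intercept, evaluate the equivalent form Y = mean_Y + SD_Y * (X - mean_X) / SD_X at full precision:
Y = 55.11 + 7.77 * (70 - 53.74) / 6.67
Y = 55.11 + 7.77 * 16.26 / 6.67
Y = 55.11 + 126.3402 / 6.67
Y = 55.11 + 18.9416
Y = 74.0516

74.0516


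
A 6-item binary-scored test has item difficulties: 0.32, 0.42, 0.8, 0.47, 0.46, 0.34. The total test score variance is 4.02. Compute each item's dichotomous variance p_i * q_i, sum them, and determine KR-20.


For each item, compute p_i * q_i:
  Item 1: 0.32 * 0.68 = 0.2176
  Item 2: 0.42 * 0.58 = 0.2436
  Item 3: 0.8 * 0.2 = 0.16
  Item 4: 0.47 * 0.53 = 0.2491
  Item 5: 0.46 * 0.54 = 0.2484
  Item 6: 0.34 * 0.66 = 0.2244
Sum(p_i * q_i) = 0.2176 + 0.2436 + 0.16 + 0.2491 + 0.2484 + 0.2244 = 1.3431
KR-20 = (k/(k-1)) * (1 - Sum(p_i*q_i) / Var_total)
= (6/5) * (1 - 1.3431/4.02)
= 1.2 * 0.6659
KR-20 = 0.7991

0.7991


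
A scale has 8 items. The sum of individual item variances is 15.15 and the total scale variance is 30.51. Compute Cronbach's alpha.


alpha = (k/(k-1)) * (1 - sum(si^2)/s_total^2)
= (8/7) * (1 - 15.15/30.51)
alpha = 0.5754

0.5754


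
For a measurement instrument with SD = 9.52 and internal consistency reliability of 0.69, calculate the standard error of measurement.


SEM = SD * sqrt(1 - rxx)
SEM = 9.52 * sqrt(1 - 0.69)
SEM = 9.52 * sqrt(0.31) = 9.52 * 0.556776
SEM = 5.3005

5.3005


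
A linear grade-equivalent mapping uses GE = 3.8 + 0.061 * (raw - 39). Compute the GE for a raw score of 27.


raw - median = 27 - 39 = -12
slope * diff = 0.061 * -12 = -0.732
GE = 3.8 + -0.732
GE = 3.068

3.068


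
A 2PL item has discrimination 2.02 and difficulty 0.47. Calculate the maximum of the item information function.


For 2PL, max info at theta = b = 0.47
I_max = a^2 / 4 = 2.02^2 / 4
= 4.0804 / 4
I_max = 1.0201

1.0201


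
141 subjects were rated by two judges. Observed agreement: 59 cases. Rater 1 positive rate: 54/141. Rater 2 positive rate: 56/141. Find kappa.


P_o = 59/141 = 0.41844
P_e = (54*56 + 87*85) / 19881 = 0.524068
kappa = (P_o - P_e) / (1 - P_e)
kappa = (0.41844 - 0.524068) / (1 - 0.524068)
kappa = -0.2219

-0.2219


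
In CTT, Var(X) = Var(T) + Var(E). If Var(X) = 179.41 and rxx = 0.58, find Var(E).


var_true = rxx * var_obs = 0.58 * 179.41 = 104.0578
var_error = var_obs - var_true
var_error = 179.41 - 104.0578
var_error = 75.3522

75.3522


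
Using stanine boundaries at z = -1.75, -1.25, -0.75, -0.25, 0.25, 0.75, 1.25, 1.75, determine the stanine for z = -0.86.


Stanine boundaries: [-1.75, -1.25, -0.75, -0.25, 0.25, 0.75, 1.25, 1.75]
z = -0.86
Check each boundary:
  z >= -1.75 -> could be stanine 2
  z >= -1.25 -> could be stanine 3
  z < -0.75
  z < -0.25
  z < 0.25
  z < 0.75
  z < 1.25
  z < 1.75
Highest qualifying boundary gives stanine = 3

3


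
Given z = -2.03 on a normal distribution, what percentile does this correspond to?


CDF(z) = 0.5 * (1 + erf(z/sqrt(2)))
erf(-1.4354) = -0.9576
CDF = 0.0212
Percentile rank = 0.0212 * 100 = 2.12

2.12


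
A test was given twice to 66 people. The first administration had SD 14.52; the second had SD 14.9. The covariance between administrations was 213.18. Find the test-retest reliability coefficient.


r = cov(X,Y) / (SD_X * SD_Y)
r = 213.18 / (14.52 * 14.9)
r = 213.18 / 216.348
r = 0.9854

0.9854


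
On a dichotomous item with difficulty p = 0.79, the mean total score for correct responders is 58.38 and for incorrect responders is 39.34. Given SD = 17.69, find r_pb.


q = 1 - p = 0.21
rpb = ((M1 - M0) / SD) * sqrt(p * q)
rpb = ((58.38 - 39.34) / 17.69) * sqrt(0.79 * 0.21)
rpb = 0.4384

0.4384


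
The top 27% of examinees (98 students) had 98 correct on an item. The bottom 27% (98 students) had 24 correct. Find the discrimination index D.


p_upper = 98/98 = 1.0
p_lower = 24/98 = 0.2449
D = 1.0 - 0.2449 = 0.7551

0.7551


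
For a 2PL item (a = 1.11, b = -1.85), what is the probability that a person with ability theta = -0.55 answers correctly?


a*(theta - b) = 1.11 * (-0.55 - -1.85) = 1.443
exp(-1.443) = 0.2362
P = 1 / (1 + 0.2362)
P = 0.8089

0.8089


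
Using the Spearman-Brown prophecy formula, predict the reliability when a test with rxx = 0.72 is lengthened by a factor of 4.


r_new = (n * rxx) / (1 + (n-1) * rxx)
r_new = (4 * 0.72) / (1 + 3 * 0.72)
r_new = 2.88 / 3.16
r_new = 0.9114

0.9114


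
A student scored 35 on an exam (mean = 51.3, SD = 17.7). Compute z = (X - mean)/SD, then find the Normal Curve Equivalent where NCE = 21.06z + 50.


z = (X - mean) / SD = (35 - 51.3) / 17.7
z = -16.3 / 17.7
z = -0.9209
NCE = NCE = 21.06z + 50
Carry z at full precision (z = -16.3 / 17.7) into the conversion:
NCE = 21.06 * (-16.3 / 17.7) + 50 = -343.278 / 17.7 + 50
NCE = -19.3942 + 50
NCE = 30.6058

30.6058


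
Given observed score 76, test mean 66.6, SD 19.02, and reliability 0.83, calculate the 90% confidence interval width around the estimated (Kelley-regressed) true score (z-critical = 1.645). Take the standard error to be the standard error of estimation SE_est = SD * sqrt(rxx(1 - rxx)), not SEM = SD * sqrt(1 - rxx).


True score estimate = 0.83*76 + 0.17*66.6 = 74.402
SE_est = SD * sqrt(rxx * (1 - rxx)) = 19.02 * sqrt(0.83 * 0.17) = 19.02 * sqrt(0.1411) = 7.144536
CI = T_est +/- z * SE_est, so width = 2 * z * SE_est = 2 * 1.645 * 7.144536
Width = 23.5055

23.5055


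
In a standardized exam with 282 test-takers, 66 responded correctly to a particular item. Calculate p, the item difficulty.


Item difficulty p = number correct / total examinees
p = 66 / 282
p = 0.234

0.234


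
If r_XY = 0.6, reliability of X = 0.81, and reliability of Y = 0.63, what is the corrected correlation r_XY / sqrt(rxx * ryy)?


r_corrected = rxy / sqrt(rxx * ryy)
= 0.6 / sqrt(0.81 * 0.63)
= 0.6 / sqrt(0.5103)
= 0.6 / 0.714353
r_corrected = 0.8399

0.8399


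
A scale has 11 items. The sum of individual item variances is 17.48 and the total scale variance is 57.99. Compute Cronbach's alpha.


alpha = (k/(k-1)) * (1 - sum(si^2)/s_total^2)
= (11/10) * (1 - 17.48/57.99)
alpha = 0.7684

0.7684


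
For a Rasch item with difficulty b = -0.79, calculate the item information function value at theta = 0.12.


P = 1/(1+exp(-(0.12--0.79))) = 0.713
I = P*(1-P) = 0.713 * 0.287
I = 0.2046

0.2046


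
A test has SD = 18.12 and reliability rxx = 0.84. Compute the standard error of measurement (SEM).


SEM = SD * sqrt(1 - rxx)
SEM = 18.12 * sqrt(1 - 0.84)
SEM = 18.12 * sqrt(0.16) = 18.12 * 0.4
SEM = 7.248

7.248


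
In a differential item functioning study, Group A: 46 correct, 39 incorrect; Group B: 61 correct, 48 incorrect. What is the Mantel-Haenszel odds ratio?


Odds_A = 46/39 = 1.1795
Odds_B = 61/48 = 1.2708
OR = Odds_A / Odds_B = 1.1795 / 1.2708
Exactly, OR = (46 * 48) / (39 * 61) = 2208 / 2379
OR = 0.9281

0.9281


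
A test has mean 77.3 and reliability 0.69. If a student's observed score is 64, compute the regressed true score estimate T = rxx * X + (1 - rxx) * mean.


T_est = rxx * X + (1 - rxx) * mean
T_est = 0.69 * 64 + 0.31 * 77.3
T_est = 44.16 + 23.963
T_est = 68.123

68.123


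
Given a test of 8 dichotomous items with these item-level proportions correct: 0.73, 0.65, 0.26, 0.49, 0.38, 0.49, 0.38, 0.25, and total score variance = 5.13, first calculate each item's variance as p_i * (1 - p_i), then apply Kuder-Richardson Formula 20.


For each item, compute p_i * q_i:
  Item 1: 0.73 * 0.27 = 0.1971
  Item 2: 0.65 * 0.35 = 0.2275
  Item 3: 0.26 * 0.74 = 0.1924
  Item 4: 0.49 * 0.51 = 0.2499
  Item 5: 0.38 * 0.62 = 0.2356
  Item 6: 0.49 * 0.51 = 0.2499
  Item 7: 0.38 * 0.62 = 0.2356
  Item 8: 0.25 * 0.75 = 0.1875
Sum(p_i * q_i) = 0.1971 + 0.2275 + 0.1924 + 0.2499 + 0.2356 + 0.2499 + 0.2356 + 0.1875 = 1.7755
KR-20 = (k/(k-1)) * (1 - Sum(p_i*q_i) / Var_total)
= (8/7) * (1 - 1.7755/5.13)
= 1.1429 * 0.6539
KR-20 = 0.7473

0.7473


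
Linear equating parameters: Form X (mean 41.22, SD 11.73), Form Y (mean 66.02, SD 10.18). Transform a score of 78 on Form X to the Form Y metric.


slope = SD_Y / SD_X = 10.18 / 11.73 ~ 0.8679
intercept = mean_Y - slope * mean_X = 66.02 - (10.18 / 11.73) * 41.22 ~ 30.2468
Y = slope * X + intercept. To avoid rounding drift from the rounded slope/intercept, evaluate the equivalent form Y = mean_Y + SD_Y * (X - mean_X) / SD_X at full precision:
Y = 66.02 + 10.18 * (78 - 41.22) / 11.73
Y = 66.02 + 10.18 * 36.78 / 11.73
Y = 66.02 + 374.4204 / 11.73
Y = 66.02 + 31.9199
Y = 97.9399

97.9399


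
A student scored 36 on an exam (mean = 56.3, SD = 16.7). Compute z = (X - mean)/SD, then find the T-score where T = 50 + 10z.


z = (X - mean) / SD = (36 - 56.3) / 16.7
z = -20.3 / 16.7
z = -1.2156
T-score = T = 50 + 10z
Carry z at full precision (z = -20.3 / 16.7) into the conversion:
T-score = 50 + 10 * (-20.3 / 16.7) = 50 + -203 / 16.7
T-score = 50 + -12.1557
T-score = 37.8443

37.8443


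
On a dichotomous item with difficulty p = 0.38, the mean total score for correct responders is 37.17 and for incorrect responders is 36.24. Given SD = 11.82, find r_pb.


q = 1 - p = 0.62
rpb = ((M1 - M0) / SD) * sqrt(p * q)
rpb = ((37.17 - 36.24) / 11.82) * sqrt(0.38 * 0.62)
rpb = 0.0382

0.0382


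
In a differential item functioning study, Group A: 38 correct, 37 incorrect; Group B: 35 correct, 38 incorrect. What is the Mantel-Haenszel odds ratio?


Odds_A = 38/37 = 1.027
Odds_B = 35/38 = 0.9211
OR = Odds_A / Odds_B = 1.027 / 0.9211
Exactly, OR = (38 * 38) / (37 * 35) = 1444 / 1295
OR = 1.1151

1.1151


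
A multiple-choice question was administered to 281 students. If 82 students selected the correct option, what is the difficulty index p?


Item difficulty p = number correct / total examinees
p = 82 / 281
p = 0.2918

0.2918


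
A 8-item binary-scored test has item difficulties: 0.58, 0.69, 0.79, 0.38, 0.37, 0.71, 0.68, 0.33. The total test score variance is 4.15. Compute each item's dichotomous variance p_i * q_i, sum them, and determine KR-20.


For each item, compute p_i * q_i:
  Item 1: 0.58 * 0.42 = 0.2436
  Item 2: 0.69 * 0.31 = 0.2139
  Item 3: 0.79 * 0.21 = 0.1659
  Item 4: 0.38 * 0.62 = 0.2356
  Item 5: 0.37 * 0.63 = 0.2331
  Item 6: 0.71 * 0.29 = 0.2059
  Item 7: 0.68 * 0.32 = 0.2176
  Item 8: 0.33 * 0.67 = 0.2211
Sum(p_i * q_i) = 0.2436 + 0.2139 + 0.1659 + 0.2356 + 0.2331 + 0.2059 + 0.2176 + 0.2211 = 1.7367
KR-20 = (k/(k-1)) * (1 - Sum(p_i*q_i) / Var_total)
= (8/7) * (1 - 1.7367/4.15)
= 1.1429 * 0.5815
KR-20 = 0.6646

0.6646


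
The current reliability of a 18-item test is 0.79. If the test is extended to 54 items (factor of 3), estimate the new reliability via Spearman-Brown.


r_new = (n * rxx) / (1 + (n-1) * rxx)
r_new = (3 * 0.79) / (1 + 2 * 0.79)
r_new = 2.37 / 2.58
r_new = 0.9186

0.9186


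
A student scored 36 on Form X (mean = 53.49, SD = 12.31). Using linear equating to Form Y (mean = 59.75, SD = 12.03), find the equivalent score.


slope = SD_Y / SD_X = 12.03 / 12.31 ~ 0.9773
intercept = mean_Y - slope * mean_X = 59.75 - (12.03 / 12.31) * 53.49 ~ 7.4767
Y = slope * X + intercept. To avoid rounding drift from the rounded slope/intercept, evaluate the equivalent form Y = mean_Y + SD_Y * (X - mean_X) / SD_X at full precision:
Y = 59.75 + 12.03 * (36 - 53.49) / 12.31
Y = 59.75 - 12.03 * 17.49 / 12.31
Y = 59.75 - 210.4047 / 12.31
Y = 59.75 - 17.0922
Y = 42.6578

42.6578


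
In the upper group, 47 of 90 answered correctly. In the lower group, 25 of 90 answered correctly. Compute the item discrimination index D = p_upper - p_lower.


p_upper = 47/90 = 0.5222
p_lower = 25/90 = 0.2778
D = 0.5222 - 0.2778 = 0.2444

0.2444


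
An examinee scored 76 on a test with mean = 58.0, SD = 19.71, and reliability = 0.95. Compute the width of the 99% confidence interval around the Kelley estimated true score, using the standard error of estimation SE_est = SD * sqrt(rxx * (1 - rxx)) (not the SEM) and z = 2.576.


True score estimate = 0.95*76 + 0.05*58.0 = 75.1
SE_est = SD * sqrt(rxx * (1 - rxx)) = 19.71 * sqrt(0.95 * 0.05) = 19.71 * sqrt(0.0475) = 4.295695
CI = T_est +/- z * SE_est, so width = 2 * z * SE_est = 2 * 2.576 * 4.295695
Width = 22.1314

22.1314


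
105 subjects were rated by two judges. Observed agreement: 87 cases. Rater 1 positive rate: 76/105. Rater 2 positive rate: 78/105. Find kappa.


P_o = 87/105 = 0.828571
P_e = (76*78 + 29*27) / 11025 = 0.608707
kappa = (P_o - P_e) / (1 - P_e)
kappa = (0.828571 - 0.608707) / (1 - 0.608707)
kappa = 0.5619

0.5619


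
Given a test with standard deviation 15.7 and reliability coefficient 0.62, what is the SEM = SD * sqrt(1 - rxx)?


SEM = SD * sqrt(1 - rxx)
SEM = 15.7 * sqrt(1 - 0.62)
SEM = 15.7 * sqrt(0.38) = 15.7 * 0.616441
SEM = 9.6781

9.6781


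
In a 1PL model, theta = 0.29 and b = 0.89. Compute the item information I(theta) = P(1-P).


P = 1/(1+exp(-(0.29-0.89))) = 0.3543
I = P*(1-P) = 0.3543 * 0.6457
I = 0.2288

0.2288


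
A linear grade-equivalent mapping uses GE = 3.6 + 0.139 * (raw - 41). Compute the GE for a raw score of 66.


raw - median = 66 - 41 = 25
slope * diff = 0.139 * 25 = 3.475
GE = 3.6 + 3.475
GE = 7.075

7.075


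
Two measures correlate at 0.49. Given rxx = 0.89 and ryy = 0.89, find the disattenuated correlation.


r_corrected = rxy / sqrt(rxx * ryy)
= 0.49 / sqrt(0.89 * 0.89)
= 0.49 / sqrt(0.7921)
= 0.49 / 0.89
r_corrected = 0.5506

0.5506


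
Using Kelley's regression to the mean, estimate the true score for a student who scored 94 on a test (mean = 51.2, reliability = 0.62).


T_est = rxx * X + (1 - rxx) * mean
T_est = 0.62 * 94 + 0.38 * 51.2
T_est = 58.28 + 19.456
T_est = 77.736

77.736


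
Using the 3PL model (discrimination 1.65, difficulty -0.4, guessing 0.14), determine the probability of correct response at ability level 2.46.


logit = 1.65*(2.46 - -0.4) = 4.719
P* = 1/(1 + exp(-4.719)) = 0.9912
P = 0.14 + (1 - 0.14) * 0.9912
P = 0.9924

0.9924


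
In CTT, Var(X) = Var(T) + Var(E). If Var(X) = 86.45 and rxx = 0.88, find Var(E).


var_true = rxx * var_obs = 0.88 * 86.45 = 76.076
var_error = var_obs - var_true
var_error = 86.45 - 76.076
var_error = 10.374

10.374


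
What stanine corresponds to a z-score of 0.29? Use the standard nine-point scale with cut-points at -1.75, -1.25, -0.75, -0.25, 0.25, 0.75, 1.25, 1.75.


Stanine boundaries: [-1.75, -1.25, -0.75, -0.25, 0.25, 0.75, 1.25, 1.75]
z = 0.29
Check each boundary:
  z >= -1.75 -> could be stanine 2
  z >= -1.25 -> could be stanine 3
  z >= -0.75 -> could be stanine 4
  z >= -0.25 -> could be stanine 5
  z >= 0.25 -> could be stanine 6
  z < 0.75
  z < 1.25
  z < 1.75
Highest qualifying boundary gives stanine = 6

6


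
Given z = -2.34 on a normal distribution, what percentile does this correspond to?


CDF(z) = 0.5 * (1 + erf(z/sqrt(2)))
erf(-1.6546) = -0.9807
CDF = 0.0096
Percentile rank = 0.0096 * 100 = 0.96

0.96


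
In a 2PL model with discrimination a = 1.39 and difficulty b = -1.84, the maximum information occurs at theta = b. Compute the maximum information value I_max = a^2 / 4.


For 2PL, max info at theta = b = -1.84
I_max = a^2 / 4 = 1.39^2 / 4
= 1.9321 / 4
I_max = 0.483

0.483


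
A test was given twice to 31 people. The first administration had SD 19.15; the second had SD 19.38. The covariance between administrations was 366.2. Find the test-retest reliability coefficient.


r = cov(X,Y) / (SD_X * SD_Y)
r = 366.2 / (19.15 * 19.38)
r = 366.2 / 371.127
r = 0.9867

0.9867


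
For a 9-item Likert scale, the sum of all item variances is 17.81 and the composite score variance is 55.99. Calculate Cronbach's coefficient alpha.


alpha = (k/(k-1)) * (1 - sum(si^2)/s_total^2)
= (9/8) * (1 - 17.81/55.99)
alpha = 0.7671

0.7671


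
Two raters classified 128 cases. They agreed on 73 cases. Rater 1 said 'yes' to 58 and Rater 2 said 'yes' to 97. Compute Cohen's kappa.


P_o = 73/128 = 0.570312
P_e = (58*97 + 70*31) / 16384 = 0.47583
kappa = (P_o - P_e) / (1 - P_e)
kappa = (0.570312 - 0.47583) / (1 - 0.47583)
kappa = 0.1803

0.1803


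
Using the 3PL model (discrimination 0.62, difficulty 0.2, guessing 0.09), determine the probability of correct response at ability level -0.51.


logit = 0.62*(-0.51 - 0.2) = -0.4402
P* = 1/(1 + exp(--0.4402)) = 0.3917
P = 0.09 + (1 - 0.09) * 0.3917
P = 0.4464

0.4464


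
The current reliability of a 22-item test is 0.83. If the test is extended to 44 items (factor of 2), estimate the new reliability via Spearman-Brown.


r_new = (n * rxx) / (1 + (n-1) * rxx)
r_new = (2 * 0.83) / (1 + 1 * 0.83)
r_new = 1.66 / 1.83
r_new = 0.9071

0.9071


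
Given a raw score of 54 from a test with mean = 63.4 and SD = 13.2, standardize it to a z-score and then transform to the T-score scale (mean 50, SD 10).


z = (X - mean) / SD = (54 - 63.4) / 13.2
z = -9.4 / 13.2
z = -0.7121
T-score = T = 50 + 10z
Carry z at full precision (z = -9.4 / 13.2) into the conversion:
T-score = 50 + 10 * (-9.4 / 13.2) = 50 + -94 / 13.2
T-score = 50 + -7.1212
T-score = 42.8788

42.8788


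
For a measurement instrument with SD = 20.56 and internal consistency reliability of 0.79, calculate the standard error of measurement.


SEM = SD * sqrt(1 - rxx)
SEM = 20.56 * sqrt(1 - 0.79)
SEM = 20.56 * sqrt(0.21) = 20.56 * 0.458258
SEM = 9.4218

9.4218


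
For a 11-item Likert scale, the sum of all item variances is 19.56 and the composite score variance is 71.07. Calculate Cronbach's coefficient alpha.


alpha = (k/(k-1)) * (1 - sum(si^2)/s_total^2)
= (11/10) * (1 - 19.56/71.07)
alpha = 0.7973

0.7973


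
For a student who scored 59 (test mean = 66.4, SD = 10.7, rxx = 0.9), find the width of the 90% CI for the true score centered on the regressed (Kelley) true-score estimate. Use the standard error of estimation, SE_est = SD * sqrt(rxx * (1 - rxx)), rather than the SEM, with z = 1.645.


True score estimate = 0.9*59 + 0.1*66.4 = 59.74
SE_est = SD * sqrt(rxx * (1 - rxx)) = 10.7 * sqrt(0.9 * 0.1) = 10.7 * sqrt(0.09) = 3.21
CI = T_est +/- z * SE_est, so width = 2 * z * SE_est = 2 * 1.645 * 3.21
Width = 10.5609

10.5609


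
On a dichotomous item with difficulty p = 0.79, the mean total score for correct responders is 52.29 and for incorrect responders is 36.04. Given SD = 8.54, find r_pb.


q = 1 - p = 0.21
rpb = ((M1 - M0) / SD) * sqrt(p * q)
rpb = ((52.29 - 36.04) / 8.54) * sqrt(0.79 * 0.21)
rpb = 0.775

0.775


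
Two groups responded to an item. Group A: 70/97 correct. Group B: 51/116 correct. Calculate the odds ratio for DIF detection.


Odds_A = 70/27 = 2.5926
Odds_B = 51/65 = 0.7846
OR = Odds_A / Odds_B = 2.5926 / 0.7846
Exactly, OR = (70 * 65) / (27 * 51) = 4550 / 1377
OR = 3.3043

3.3043


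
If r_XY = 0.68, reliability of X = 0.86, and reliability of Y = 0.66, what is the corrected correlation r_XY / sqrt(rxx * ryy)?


r_corrected = rxy / sqrt(rxx * ryy)
= 0.68 / sqrt(0.86 * 0.66)
= 0.68 / sqrt(0.5676)
= 0.68 / 0.753392
r_corrected = 0.9026

0.9026


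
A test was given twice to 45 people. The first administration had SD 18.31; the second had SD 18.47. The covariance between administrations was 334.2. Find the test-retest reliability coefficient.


r = cov(X,Y) / (SD_X * SD_Y)
r = 334.2 / (18.31 * 18.47)
r = 334.2 / 338.1857
r = 0.9882

0.9882


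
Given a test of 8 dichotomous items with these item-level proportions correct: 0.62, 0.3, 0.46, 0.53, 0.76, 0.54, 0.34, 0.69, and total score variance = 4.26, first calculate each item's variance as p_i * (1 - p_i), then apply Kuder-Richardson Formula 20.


For each item, compute p_i * q_i:
  Item 1: 0.62 * 0.38 = 0.2356
  Item 2: 0.3 * 0.7 = 0.21
  Item 3: 0.46 * 0.54 = 0.2484
  Item 4: 0.53 * 0.47 = 0.2491
  Item 5: 0.76 * 0.24 = 0.1824
  Item 6: 0.54 * 0.46 = 0.2484
  Item 7: 0.34 * 0.66 = 0.2244
  Item 8: 0.69 * 0.31 = 0.2139
Sum(p_i * q_i) = 0.2356 + 0.21 + 0.2484 + 0.2491 + 0.1824 + 0.2484 + 0.2244 + 0.2139 = 1.8122
KR-20 = (k/(k-1)) * (1 - Sum(p_i*q_i) / Var_total)
= (8/7) * (1 - 1.8122/4.26)
= 1.1429 * 0.5746
KR-20 = 0.6567

0.6567


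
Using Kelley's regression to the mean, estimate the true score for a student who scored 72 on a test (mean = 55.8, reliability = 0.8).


T_est = rxx * X + (1 - rxx) * mean
T_est = 0.8 * 72 + 0.2 * 55.8
T_est = 57.6 + 11.16
T_est = 68.76

68.76
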